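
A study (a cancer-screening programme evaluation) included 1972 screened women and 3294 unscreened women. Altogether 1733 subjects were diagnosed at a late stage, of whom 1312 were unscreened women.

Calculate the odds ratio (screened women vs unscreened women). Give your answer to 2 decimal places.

OR ≈ 0.41

screened women with the outcome: 1733 − 1312 = 421
screened women without the outcome: 1972 − 421 = 1551
unscreened women without the outcome: 3294 − 1312 = 1982
OR = (421 × 1982) / (1551 × 1312) = 834422/2034912 ≈ 0.41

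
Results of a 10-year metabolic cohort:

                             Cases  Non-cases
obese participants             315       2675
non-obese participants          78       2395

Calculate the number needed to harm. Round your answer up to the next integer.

risk, obese participants = 315/2990 = 0.105351
risk, non-obese participants = 78/2473 = 0.031541
absolute risk difference = 0.073811
1 / 0.073811 = 13.548 → round up → 14

NNH ≈ 14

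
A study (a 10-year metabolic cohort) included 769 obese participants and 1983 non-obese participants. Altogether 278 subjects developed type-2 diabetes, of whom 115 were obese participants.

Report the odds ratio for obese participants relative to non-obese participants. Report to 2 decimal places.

obese participants without the outcome: 769 − 115 = 654
non-obese participants with the outcome: 278 − 115 = 163
non-obese participants without the outcome: 1983 − 163 = 1820
OR = (115 × 1820) / (654 × 163) = 209300/106602 ≈ 1.96

OR ≈ 1.96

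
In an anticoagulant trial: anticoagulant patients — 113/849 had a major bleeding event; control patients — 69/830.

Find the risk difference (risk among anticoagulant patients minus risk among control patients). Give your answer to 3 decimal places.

risk, anticoagulant patients = 113/849 = 0.1331
risk, control patients = 69/830 = 0.0831
risk difference = 0.1331 − 0.0831 = 0.050

RD: 0.050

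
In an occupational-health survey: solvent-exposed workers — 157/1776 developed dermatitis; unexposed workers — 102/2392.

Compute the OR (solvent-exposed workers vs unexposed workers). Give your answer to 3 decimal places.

OR = (157 × 2290) / (1619 × 102) = 359530/165138 ≈ 2.177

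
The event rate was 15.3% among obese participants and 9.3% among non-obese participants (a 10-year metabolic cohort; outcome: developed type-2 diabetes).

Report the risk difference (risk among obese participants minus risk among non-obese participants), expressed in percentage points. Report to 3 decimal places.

6.000

risk difference = 0.1530 − 0.0930 = 0.0600 → 6.000 percentage points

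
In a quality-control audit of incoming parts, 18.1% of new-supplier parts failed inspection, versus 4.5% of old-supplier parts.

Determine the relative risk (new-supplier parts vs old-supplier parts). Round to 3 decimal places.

RR = 0.18100 / 0.04500 = 4.022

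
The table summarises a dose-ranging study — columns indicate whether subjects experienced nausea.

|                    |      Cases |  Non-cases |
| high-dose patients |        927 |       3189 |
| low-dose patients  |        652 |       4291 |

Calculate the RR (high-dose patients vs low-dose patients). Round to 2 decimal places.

risk, high-dose patients = 927/4116 = 0.2252
risk, low-dose patients = 652/4943 = 0.1319
RR = 0.2252 / 0.1319 = 1.71

RR ≈ 1.71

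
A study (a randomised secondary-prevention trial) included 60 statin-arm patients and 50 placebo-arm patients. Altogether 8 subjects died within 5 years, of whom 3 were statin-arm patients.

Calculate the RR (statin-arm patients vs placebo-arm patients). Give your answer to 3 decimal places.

0.500

statin-arm patients without the outcome: 60 − 3 = 57
placebo-arm patients with the outcome: 8 − 3 = 5
placebo-arm patients without the outcome: 50 − 5 = 45
risk, statin-arm patients = 3/60 = 0.0500
risk, placebo-arm patients = 5/50 = 0.1000
RR = 0.0500 / 0.1000 = 0.500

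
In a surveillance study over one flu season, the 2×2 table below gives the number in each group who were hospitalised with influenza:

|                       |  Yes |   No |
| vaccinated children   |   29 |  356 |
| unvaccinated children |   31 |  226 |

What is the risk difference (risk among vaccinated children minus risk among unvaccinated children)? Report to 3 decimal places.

risk, vaccinated children = 29/385 = 0.0753
risk, unvaccinated children = 31/257 = 0.1206
risk difference = 0.0753 − 0.1206 = -0.045

-0.045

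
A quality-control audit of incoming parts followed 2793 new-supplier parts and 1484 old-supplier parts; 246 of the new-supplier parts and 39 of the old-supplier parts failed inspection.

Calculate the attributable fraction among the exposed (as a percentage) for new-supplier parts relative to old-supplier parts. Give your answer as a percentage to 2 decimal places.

risk, new-supplier parts = 246/2793 = 0.08808
risk, old-supplier parts = 39/1484 = 0.02628
AR% = (0.08808 − 0.02628) / 0.08808 = 0.7016 → 70.16%

AR% = 70.16%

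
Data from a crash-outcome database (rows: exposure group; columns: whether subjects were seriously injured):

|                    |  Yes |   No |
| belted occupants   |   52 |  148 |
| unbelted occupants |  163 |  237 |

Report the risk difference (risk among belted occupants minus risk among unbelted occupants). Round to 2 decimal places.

risk, belted occupants = 52/200 = 0.2600
risk, unbelted occupants = 163/400 = 0.4075
risk difference = 0.2600 − 0.4075 = -0.15

-0.15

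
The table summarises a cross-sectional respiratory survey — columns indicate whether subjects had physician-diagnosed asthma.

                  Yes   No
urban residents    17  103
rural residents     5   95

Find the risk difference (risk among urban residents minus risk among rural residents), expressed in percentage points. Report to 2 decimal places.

RD: 9.17

risk, urban residents = 17/120 = 0.1417
risk, rural residents = 5/100 = 0.0500
risk difference = 0.1417 − 0.0500 = 0.0917 → 9.17 percentage points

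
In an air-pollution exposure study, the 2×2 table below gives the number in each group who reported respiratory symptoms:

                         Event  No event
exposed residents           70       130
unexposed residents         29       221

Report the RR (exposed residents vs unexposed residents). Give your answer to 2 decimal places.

risk, exposed residents = 70/200 = 0.3500
risk, unexposed residents = 29/250 = 0.1160
RR = 0.3500 / 0.1160 = 3.02

RR ≈ 3.02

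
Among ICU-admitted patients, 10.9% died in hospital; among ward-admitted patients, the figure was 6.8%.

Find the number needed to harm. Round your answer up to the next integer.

NNH ≈ 25

absolute risk difference = 0.041000
1 / 0.041000 = 24.390 → round up → 25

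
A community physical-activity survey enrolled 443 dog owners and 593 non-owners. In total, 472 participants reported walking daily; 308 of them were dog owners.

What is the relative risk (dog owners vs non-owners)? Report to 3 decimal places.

2.514

dog owners without the outcome: 443 − 308 = 135
non-owners with the outcome: 472 − 308 = 164
non-owners without the outcome: 593 − 164 = 429
risk, dog owners = 308/443 = 0.6953
risk, non-owners = 164/593 = 0.2766
RR = 0.6953 / 0.2766 = 2.514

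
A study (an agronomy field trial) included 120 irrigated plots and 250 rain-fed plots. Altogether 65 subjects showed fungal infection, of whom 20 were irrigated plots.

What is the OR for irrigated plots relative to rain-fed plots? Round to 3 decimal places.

irrigated plots without the outcome: 120 − 20 = 100
rain-fed plots with the outcome: 65 − 20 = 45
rain-fed plots without the outcome: 250 − 45 = 205
odds, irrigated plots = 20/100 = 0.2000
odds, rain-fed plots = 45/205 = 0.2195
OR = 0.2000 / 0.2195 = 0.911

0.911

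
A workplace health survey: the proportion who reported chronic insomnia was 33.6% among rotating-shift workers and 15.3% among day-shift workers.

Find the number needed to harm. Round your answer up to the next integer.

absolute risk difference = 0.183000
1 / 0.183000 = 5.464 → round up → 6

6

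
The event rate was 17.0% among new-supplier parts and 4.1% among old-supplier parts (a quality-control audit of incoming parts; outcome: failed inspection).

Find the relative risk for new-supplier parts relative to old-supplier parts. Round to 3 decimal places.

RR = 0.17000 / 0.04100 = 4.146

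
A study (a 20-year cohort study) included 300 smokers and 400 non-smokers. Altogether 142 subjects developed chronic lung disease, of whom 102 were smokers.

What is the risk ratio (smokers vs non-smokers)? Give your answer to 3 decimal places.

smokers without the outcome: 300 − 102 = 198
non-smokers with the outcome: 142 − 102 = 40
non-smokers without the outcome: 400 − 40 = 360
risk, smokers = 102/300 = 0.3400
risk, non-smokers = 40/400 = 0.1000
RR = 0.3400 / 0.1000 = 3.400

3.400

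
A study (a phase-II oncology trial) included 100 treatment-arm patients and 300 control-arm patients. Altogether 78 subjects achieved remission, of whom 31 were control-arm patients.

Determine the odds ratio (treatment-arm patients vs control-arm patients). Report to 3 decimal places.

treatment-arm patients with the outcome: 78 − 31 = 47
treatment-arm patients without the outcome: 100 − 47 = 53
control-arm patients without the outcome: 300 − 31 = 269
OR = (47 × 269) / (53 × 31) = 12643/1643 ≈ 7.695

OR ≈ 7.695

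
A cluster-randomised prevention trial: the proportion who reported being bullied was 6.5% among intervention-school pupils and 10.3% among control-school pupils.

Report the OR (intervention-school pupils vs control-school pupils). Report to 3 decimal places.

OR ≈ 0.605

odds, intervention-school pupils = 0.0650/0.9350 = 0.0695
odds, control-school pupils = 0.1030/0.8970 = 0.1148
OR = 0.0695 / 0.1148 = 0.605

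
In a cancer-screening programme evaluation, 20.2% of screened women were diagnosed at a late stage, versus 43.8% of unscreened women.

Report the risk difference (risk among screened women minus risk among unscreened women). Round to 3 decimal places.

risk difference = 0.2020 − 0.4380 = -0.236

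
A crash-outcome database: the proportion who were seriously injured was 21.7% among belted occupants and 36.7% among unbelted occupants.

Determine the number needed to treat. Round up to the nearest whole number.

NNT: 7

absolute risk difference = 0.150000
1 / 0.150000 = 6.667 → round up → 7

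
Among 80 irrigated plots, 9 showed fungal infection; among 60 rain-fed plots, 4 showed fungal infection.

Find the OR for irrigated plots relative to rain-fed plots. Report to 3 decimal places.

OR = (9 × 56) / (71 × 4) = 504/284 ≈ 1.775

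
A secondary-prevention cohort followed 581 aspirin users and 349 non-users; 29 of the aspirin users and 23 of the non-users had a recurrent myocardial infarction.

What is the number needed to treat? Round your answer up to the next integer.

63

risk, aspirin users = 29/581 = 0.049914
risk, non-users = 23/349 = 0.065903
absolute risk difference = 0.015989
1 / 0.015989 = 62.543 → round up → 63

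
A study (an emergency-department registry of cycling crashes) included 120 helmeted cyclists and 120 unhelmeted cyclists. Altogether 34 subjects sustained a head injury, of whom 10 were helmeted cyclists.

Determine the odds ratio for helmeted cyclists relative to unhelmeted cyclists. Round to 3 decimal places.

helmeted cyclists without the outcome: 120 − 10 = 110
unhelmeted cyclists with the outcome: 34 − 10 = 24
unhelmeted cyclists without the outcome: 120 − 24 = 96
OR = (10 × 96) / (110 × 24) = 960/2640 ≈ 0.364

0.364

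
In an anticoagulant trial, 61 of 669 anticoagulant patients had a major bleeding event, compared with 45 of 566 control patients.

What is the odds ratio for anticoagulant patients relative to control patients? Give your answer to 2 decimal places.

OR = (61 × 521) / (608 × 45) = 31781/27360 ≈ 1.16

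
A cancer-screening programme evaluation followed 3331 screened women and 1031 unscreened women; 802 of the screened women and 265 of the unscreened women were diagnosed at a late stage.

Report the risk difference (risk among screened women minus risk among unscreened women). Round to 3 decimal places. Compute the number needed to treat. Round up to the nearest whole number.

risk, screened women = 802/3331 = 0.2408
risk, unscreened women = 265/1031 = 0.2570
risk difference = 0.2408 − 0.2570 = -0.016
absolute risk difference = 0.016263
1 / 0.016263 = 61.489 → round up → 62

RD = -0.016; NNT = 62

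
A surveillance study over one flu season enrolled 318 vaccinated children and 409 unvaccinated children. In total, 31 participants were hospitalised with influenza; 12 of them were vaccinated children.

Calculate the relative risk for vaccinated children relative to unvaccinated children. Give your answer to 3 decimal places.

RR = 0.812

vaccinated children without the outcome: 318 − 12 = 306
unvaccinated children with the outcome: 31 − 12 = 19
unvaccinated children without the outcome: 409 − 19 = 390
risk, vaccinated children = 12/318 = 0.03774
risk, unvaccinated children = 19/409 = 0.04645
RR = 0.03774 / 0.04645 = 0.812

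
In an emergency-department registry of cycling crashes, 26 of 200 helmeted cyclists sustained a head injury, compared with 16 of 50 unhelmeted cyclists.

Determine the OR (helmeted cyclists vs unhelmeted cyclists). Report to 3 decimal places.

OR = (26 × 34) / (174 × 16) = 884/2784 ≈ 0.318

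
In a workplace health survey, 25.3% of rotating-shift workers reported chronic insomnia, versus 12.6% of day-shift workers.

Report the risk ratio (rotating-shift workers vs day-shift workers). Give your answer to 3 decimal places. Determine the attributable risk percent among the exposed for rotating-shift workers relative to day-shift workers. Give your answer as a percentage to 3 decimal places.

RR = 0.2530 / 0.1260 = 2.008
AR% = (0.2530 − 0.1260) / 0.2530 = 0.5020 → 50.198%

RR = 2.008; AR% = 50.198%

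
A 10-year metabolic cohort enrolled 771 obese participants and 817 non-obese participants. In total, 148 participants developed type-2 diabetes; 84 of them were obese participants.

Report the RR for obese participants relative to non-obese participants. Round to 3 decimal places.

obese participants without the outcome: 771 − 84 = 687
non-obese participants with the outcome: 148 − 84 = 64
non-obese participants without the outcome: 817 − 64 = 753
risk, obese participants = 84/771 = 0.1089
risk, non-obese participants = 64/817 = 0.0783
RR = 0.1089 / 0.0783 = 1.391

1.391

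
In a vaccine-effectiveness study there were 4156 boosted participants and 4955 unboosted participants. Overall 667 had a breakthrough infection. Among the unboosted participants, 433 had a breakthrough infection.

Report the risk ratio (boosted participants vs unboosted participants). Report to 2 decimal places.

boosted participants with the outcome: 667 − 433 = 234
boosted participants without the outcome: 4156 − 234 = 3922
unboosted participants without the outcome: 4955 − 433 = 4522
risk, boosted participants = 234/4156 = 0.0563
risk, unboosted participants = 433/4955 = 0.0874
RR = 0.0563 / 0.0874 = 0.64

0.64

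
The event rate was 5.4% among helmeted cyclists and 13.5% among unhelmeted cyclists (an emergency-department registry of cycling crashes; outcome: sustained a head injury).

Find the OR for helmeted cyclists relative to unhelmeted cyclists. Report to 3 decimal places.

0.366

odds, helmeted cyclists = 0.0540/0.9460 = 0.0571
odds, unhelmeted cyclists = 0.1350/0.8650 = 0.1561
OR = 0.0571 / 0.1561 = 0.366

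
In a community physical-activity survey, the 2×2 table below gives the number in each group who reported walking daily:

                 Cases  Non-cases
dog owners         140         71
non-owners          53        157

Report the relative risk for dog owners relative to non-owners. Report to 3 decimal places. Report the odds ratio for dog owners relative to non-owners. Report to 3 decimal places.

RR = 2.629; OR = 5.841

risk, dog owners = 140/211 = 0.6635
risk, non-owners = 53/210 = 0.2524
RR = 0.6635 / 0.2524 = 2.629
OR = (140 × 157) / (71 × 53) = 21980/3763 ≈ 5.841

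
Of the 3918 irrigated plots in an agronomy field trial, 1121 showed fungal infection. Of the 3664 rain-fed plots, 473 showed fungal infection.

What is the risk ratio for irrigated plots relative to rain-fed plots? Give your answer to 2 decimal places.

RR: 2.22

risk, irrigated plots = 1121/3918 = 0.2861
risk, rain-fed plots = 473/3664 = 0.1291
RR = 0.2861 / 0.1291 = 2.22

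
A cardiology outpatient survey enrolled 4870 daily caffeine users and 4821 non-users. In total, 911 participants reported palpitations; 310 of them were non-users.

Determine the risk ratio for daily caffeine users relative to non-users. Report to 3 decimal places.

RR ≈ 1.919

daily caffeine users with the outcome: 911 − 310 = 601
daily caffeine users without the outcome: 4870 − 601 = 4269
non-users without the outcome: 4821 − 310 = 4511
risk, daily caffeine users = 601/4870 = 0.1234
risk, non-users = 310/4821 = 0.0643
RR = 0.1234 / 0.0643 = 1.919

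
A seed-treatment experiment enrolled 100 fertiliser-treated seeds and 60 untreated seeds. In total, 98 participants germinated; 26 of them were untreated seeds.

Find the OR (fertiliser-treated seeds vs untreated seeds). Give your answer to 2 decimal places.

OR = 3.36

fertiliser-treated seeds with the outcome: 98 − 26 = 72
fertiliser-treated seeds without the outcome: 100 − 72 = 28
untreated seeds without the outcome: 60 − 26 = 34
OR = (72 × 34) / (28 × 26) = 2448/728 ≈ 3.36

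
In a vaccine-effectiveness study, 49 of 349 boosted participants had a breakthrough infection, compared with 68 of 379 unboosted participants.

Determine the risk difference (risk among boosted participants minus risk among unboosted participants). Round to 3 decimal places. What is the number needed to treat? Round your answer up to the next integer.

RD = -0.039; NNT = 26

risk, boosted participants = 49/349 = 0.1404
risk, unboosted participants = 68/379 = 0.1794
risk difference = 0.1404 − 0.1794 = -0.039
absolute risk difference = 0.039018
1 / 0.039018 = 25.629 → round up → 26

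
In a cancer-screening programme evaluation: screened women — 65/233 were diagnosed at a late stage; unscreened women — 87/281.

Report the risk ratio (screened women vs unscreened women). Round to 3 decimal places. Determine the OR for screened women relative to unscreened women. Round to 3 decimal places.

RR = 0.901; OR = 0.863

risk, screened women = 65/233 = 0.2790
risk, unscreened women = 87/281 = 0.3096
RR = 0.2790 / 0.3096 = 0.901
odds, screened women = 65/168 = 0.3869
odds, unscreened women = 87/194 = 0.4485
OR = 0.3869 / 0.4485 = 0.863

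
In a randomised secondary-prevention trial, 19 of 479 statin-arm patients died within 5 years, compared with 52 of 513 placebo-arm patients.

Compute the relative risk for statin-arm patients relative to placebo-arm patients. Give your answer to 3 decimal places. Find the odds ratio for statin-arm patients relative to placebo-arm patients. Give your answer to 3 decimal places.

risk, statin-arm patients = 19/479 = 0.03967
risk, placebo-arm patients = 52/513 = 0.10136
RR = 0.03967 / 0.10136 = 0.391
OR = (19 × 461) / (460 × 52) = 8759/23920 ≈ 0.366

RR = 0.391; OR = 0.366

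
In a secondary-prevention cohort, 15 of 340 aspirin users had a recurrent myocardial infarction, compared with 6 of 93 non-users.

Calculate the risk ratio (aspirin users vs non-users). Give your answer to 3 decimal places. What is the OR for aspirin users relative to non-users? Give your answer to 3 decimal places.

RR = 0.684; OR = 0.669

risk, aspirin users = 15/340 = 0.04412
risk, non-users = 6/93 = 0.06452
RR = 0.04412 / 0.06452 = 0.684
odds, aspirin users = 15/325 = 0.04615
odds, non-users = 6/87 = 0.06897
OR = 0.04615 / 0.06897 = 0.669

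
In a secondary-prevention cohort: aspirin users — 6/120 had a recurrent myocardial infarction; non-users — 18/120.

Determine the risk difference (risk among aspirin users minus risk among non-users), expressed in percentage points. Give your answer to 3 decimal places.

RD: -10.000

risk, aspirin users = 6/120 = 0.0500
risk, non-users = 18/120 = 0.1500
risk difference = 0.0500 − 0.1500 = -0.1000 → -10.000 percentage points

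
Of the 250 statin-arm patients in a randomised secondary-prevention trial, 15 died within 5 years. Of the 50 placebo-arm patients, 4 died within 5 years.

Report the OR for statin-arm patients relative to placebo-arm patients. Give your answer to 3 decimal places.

OR = (15 × 46) / (235 × 4) = 690/940 ≈ 0.734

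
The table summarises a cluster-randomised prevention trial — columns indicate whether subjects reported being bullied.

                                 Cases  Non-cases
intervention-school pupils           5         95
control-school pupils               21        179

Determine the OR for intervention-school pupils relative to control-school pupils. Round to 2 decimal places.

OR = (5 × 179) / (95 × 21) = 895/1995 ≈ 0.45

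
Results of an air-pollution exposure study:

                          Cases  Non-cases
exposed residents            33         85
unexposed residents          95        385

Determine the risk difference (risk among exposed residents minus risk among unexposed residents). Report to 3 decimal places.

RD ≈ 0.082

risk, exposed residents = 33/118 = 0.2797
risk, unexposed residents = 95/480 = 0.1979
risk difference = 0.2797 − 0.1979 = 0.082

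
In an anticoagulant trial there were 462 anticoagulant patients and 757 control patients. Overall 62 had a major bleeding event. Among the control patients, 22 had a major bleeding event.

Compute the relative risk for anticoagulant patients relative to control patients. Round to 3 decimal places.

2.979

anticoagulant patients with the outcome: 62 − 22 = 40
anticoagulant patients without the outcome: 462 − 40 = 422
control patients without the outcome: 757 − 22 = 735
risk, anticoagulant patients = 40/462 = 0.08658
risk, control patients = 22/757 = 0.02906
RR = 0.08658 / 0.02906 = 2.979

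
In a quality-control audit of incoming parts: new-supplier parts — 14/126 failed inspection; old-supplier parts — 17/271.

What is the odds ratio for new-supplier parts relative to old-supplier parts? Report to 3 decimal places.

1.868

odds, new-supplier parts = 14/112 = 0.1250
odds, old-supplier parts = 17/254 = 0.0669
OR = 0.1250 / 0.0669 = 1.868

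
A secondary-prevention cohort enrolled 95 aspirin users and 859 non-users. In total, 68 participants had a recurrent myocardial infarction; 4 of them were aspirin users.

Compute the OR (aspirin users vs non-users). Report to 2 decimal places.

0.55

aspirin users without the outcome: 95 − 4 = 91
non-users with the outcome: 68 − 4 = 64
non-users without the outcome: 859 − 64 = 795
OR = (4 × 795) / (91 × 64) = 3180/5824 ≈ 0.55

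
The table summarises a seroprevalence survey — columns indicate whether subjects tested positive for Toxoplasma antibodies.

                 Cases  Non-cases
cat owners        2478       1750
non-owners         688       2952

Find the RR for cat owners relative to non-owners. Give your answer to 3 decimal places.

risk, cat owners = 2478/4228 = 0.5861
risk, non-owners = 688/3640 = 0.1890
RR = 0.5861 / 0.1890 = 3.101

RR ≈ 3.101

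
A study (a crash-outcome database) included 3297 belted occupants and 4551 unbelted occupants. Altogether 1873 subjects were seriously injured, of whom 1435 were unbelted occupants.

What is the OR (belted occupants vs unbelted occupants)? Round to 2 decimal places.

0.33

belted occupants with the outcome: 1873 − 1435 = 438
belted occupants without the outcome: 3297 − 438 = 2859
unbelted occupants without the outcome: 4551 − 1435 = 3116
odds, belted occupants = 438/2859 = 0.1532
odds, unbelted occupants = 1435/3116 = 0.4605
OR = 0.1532 / 0.4605 = 0.33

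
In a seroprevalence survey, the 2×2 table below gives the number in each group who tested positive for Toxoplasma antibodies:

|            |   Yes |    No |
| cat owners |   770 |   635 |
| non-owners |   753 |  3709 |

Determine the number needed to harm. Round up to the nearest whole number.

risk, cat owners = 770/1405 = 0.548043
risk, non-owners = 753/4462 = 0.168758
absolute risk difference = 0.379284
1 / 0.379284 = 2.637 → round up → 3

NNH ≈ 3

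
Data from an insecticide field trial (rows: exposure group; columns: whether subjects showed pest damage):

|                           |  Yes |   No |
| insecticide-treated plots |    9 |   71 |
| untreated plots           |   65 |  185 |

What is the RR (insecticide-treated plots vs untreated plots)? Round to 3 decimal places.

0.433

risk, insecticide-treated plots = 9/80 = 0.1125
risk, untreated plots = 65/250 = 0.2600
RR = 0.1125 / 0.2600 = 0.433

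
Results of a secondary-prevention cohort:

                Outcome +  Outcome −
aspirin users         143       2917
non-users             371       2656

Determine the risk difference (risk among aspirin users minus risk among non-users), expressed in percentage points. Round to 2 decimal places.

RD ≈ -7.58

risk, aspirin users = 143/3060 = 0.04673
risk, non-users = 371/3027 = 0.12256
risk difference = 0.04673 − 0.12256 = -0.07583 → -7.58 percentage points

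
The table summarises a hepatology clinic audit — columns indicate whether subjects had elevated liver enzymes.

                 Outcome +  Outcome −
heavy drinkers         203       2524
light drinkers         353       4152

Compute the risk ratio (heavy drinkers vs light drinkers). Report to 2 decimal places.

RR ≈ 0.95

risk, heavy drinkers = 203/2727 = 0.0744
risk, light drinkers = 353/4505 = 0.0784
RR = 0.0744 / 0.0784 = 0.95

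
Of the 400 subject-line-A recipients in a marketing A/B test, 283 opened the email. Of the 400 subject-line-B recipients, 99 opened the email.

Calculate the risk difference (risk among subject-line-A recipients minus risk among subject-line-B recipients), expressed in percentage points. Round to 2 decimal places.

risk, subject-line-A recipients = 283/400 = 0.7075
risk, subject-line-B recipients = 99/400 = 0.2475
risk difference = 0.7075 − 0.2475 = 0.4600 → 46.00 percentage points

46.00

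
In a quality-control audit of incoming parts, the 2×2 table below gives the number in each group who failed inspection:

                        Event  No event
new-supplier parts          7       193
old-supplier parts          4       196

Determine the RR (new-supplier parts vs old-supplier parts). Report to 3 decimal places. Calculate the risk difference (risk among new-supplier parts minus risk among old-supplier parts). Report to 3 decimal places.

RR = 1.750; RD = 0.015

risk, new-supplier parts = 7/200 = 0.03500
risk, old-supplier parts = 4/200 = 0.02000
RR = 0.03500 / 0.02000 = 1.750
risk difference = 0.03500 − 0.02000 = 0.015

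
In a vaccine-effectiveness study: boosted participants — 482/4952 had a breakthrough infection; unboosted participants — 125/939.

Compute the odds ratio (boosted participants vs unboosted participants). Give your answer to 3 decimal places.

OR = (482 × 814) / (4470 × 125) = 392348/558750 ≈ 0.702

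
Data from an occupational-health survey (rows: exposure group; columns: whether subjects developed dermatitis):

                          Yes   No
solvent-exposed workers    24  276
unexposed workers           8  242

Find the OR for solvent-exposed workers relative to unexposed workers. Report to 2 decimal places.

2.63

odds, solvent-exposed workers = 24/276 = 0.08696
odds, unexposed workers = 8/242 = 0.03306
OR = 0.08696 / 0.03306 = 2.63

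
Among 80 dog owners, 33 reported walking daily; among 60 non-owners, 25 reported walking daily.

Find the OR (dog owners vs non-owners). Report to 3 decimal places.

OR = (33 × 35) / (47 × 25) = 1155/1175 ≈ 0.983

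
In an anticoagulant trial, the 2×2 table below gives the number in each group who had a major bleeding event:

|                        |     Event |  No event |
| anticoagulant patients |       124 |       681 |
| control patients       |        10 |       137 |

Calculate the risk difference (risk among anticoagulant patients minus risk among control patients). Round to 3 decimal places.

risk, anticoagulant patients = 124/805 = 0.1540
risk, control patients = 10/147 = 0.0680
risk difference = 0.1540 − 0.0680 = 0.086

0.086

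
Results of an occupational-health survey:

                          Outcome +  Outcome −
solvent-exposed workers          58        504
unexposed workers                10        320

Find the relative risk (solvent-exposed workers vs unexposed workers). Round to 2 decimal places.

risk, solvent-exposed workers = 58/562 = 0.10320
risk, unexposed workers = 10/330 = 0.03030
RR = 0.10320 / 0.03030 = 3.41

RR ≈ 3.41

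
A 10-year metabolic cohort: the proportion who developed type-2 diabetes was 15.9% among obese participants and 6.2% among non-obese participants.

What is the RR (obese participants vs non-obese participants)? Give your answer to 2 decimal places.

RR = 0.1590 / 0.0620 = 2.56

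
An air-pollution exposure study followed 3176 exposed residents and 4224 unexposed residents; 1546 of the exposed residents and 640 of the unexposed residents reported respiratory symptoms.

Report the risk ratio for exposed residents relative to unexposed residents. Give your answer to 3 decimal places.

risk, exposed residents = 1546/3176 = 0.4868
risk, unexposed residents = 640/4224 = 0.1515
RR = 0.4868 / 0.1515 = 3.213

RR: 3.213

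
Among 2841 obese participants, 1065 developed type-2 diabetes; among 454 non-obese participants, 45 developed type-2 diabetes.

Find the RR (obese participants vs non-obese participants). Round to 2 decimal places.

risk, obese participants = 1065/2841 = 0.3749
risk, non-obese participants = 45/454 = 0.0991
RR = 0.3749 / 0.0991 = 3.78

RR: 3.78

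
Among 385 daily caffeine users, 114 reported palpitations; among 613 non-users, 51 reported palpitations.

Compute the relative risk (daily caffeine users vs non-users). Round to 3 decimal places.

3.559

risk, daily caffeine users = 114/385 = 0.2961
risk, non-users = 51/613 = 0.0832
RR = 0.2961 / 0.0832 = 3.559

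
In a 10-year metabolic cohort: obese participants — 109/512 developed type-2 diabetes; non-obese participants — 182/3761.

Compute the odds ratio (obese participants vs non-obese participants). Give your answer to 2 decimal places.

OR = (109 × 3579) / (403 × 182) = 390111/73346 ≈ 5.32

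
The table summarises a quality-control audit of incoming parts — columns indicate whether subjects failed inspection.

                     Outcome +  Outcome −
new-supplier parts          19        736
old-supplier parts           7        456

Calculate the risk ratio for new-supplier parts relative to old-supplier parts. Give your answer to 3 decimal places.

risk, new-supplier parts = 19/755 = 0.02517
risk, old-supplier parts = 7/463 = 0.01512
RR = 0.02517 / 0.01512 = 1.665

1.665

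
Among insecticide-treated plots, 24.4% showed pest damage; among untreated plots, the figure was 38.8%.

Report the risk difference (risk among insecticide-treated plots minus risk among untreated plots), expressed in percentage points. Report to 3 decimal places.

risk difference = 0.2440 − 0.3880 = -0.1440 → -14.400 percentage points

RD ≈ -14.400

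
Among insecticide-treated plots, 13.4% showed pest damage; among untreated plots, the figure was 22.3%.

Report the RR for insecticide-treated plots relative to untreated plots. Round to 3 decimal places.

RR = 0.1340 / 0.2230 = 0.601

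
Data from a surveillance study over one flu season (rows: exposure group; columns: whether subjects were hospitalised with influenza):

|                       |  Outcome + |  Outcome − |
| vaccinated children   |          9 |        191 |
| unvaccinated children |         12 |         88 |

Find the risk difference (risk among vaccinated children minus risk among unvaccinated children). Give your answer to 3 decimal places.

risk, vaccinated children = 9/200 = 0.04500
risk, unvaccinated children = 12/100 = 0.12000
risk difference = 0.04500 − 0.12000 = -0.075

-0.075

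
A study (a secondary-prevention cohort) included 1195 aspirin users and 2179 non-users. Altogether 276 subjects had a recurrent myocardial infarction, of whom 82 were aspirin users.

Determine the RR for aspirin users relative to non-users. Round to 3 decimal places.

aspirin users without the outcome: 1195 − 82 = 1113
non-users with the outcome: 276 − 82 = 194
non-users without the outcome: 2179 − 194 = 1985
risk, aspirin users = 82/1195 = 0.0686
risk, non-users = 194/2179 = 0.0890
RR = 0.0686 / 0.0890 = 0.771

RR = 0.771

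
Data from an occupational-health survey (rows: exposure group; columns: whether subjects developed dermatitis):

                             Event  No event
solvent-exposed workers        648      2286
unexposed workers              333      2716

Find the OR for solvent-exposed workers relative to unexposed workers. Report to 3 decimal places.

OR = (648 × 2716) / (2286 × 333) = 1759968/761238 ≈ 2.312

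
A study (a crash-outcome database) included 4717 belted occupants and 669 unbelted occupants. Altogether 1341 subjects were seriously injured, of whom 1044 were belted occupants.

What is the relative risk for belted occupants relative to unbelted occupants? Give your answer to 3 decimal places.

RR = 0.499

belted occupants without the outcome: 4717 − 1044 = 3673
unbelted occupants with the outcome: 1341 − 1044 = 297
unbelted occupants without the outcome: 669 − 297 = 372
risk, belted occupants = 1044/4717 = 0.2213
risk, unbelted occupants = 297/669 = 0.4439
RR = 0.2213 / 0.4439 = 0.499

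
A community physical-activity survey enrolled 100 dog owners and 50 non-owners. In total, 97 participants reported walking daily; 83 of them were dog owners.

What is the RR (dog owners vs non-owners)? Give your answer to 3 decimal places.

dog owners without the outcome: 100 − 83 = 17
non-owners with the outcome: 97 − 83 = 14
non-owners without the outcome: 50 − 14 = 36
risk, dog owners = 83/100 = 0.8300
risk, non-owners = 14/50 = 0.2800
RR = 0.8300 / 0.2800 = 2.964

RR ≈ 2.964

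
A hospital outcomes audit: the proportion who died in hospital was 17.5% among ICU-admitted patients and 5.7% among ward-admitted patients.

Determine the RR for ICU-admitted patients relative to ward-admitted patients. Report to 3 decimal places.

RR = 0.1750 / 0.0570 = 3.070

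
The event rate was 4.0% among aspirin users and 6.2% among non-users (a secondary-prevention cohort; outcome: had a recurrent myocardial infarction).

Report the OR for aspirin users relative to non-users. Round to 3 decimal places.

0.630

odds, aspirin users = 0.04000/0.96000 = 0.04167
odds, non-users = 0.06200/0.93800 = 0.06610
OR = 0.04167 / 0.06610 = 0.630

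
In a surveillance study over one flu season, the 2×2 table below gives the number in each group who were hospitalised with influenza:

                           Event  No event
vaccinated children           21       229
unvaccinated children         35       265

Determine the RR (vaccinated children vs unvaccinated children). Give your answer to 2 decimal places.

0.72

risk, vaccinated children = 21/250 = 0.0840
risk, unvaccinated children = 35/300 = 0.1167
RR = 0.0840 / 0.1167 = 0.72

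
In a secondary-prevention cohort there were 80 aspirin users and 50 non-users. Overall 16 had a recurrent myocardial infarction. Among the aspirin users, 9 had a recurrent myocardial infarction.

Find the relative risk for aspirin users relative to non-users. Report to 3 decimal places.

aspirin users without the outcome: 80 − 9 = 71
non-users with the outcome: 16 − 9 = 7
non-users without the outcome: 50 − 7 = 43
risk, aspirin users = 9/80 = 0.1125
risk, non-users = 7/50 = 0.1400
RR = 0.1125 / 0.1400 = 0.804

0.804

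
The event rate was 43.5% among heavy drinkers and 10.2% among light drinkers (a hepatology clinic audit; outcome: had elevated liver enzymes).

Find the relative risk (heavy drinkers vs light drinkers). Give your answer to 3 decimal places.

RR = 0.4350 / 0.1020 = 4.265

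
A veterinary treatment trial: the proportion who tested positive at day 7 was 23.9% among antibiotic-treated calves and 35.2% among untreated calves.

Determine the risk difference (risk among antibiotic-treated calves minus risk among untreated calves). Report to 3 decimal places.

risk difference = 0.2390 − 0.3520 = -0.113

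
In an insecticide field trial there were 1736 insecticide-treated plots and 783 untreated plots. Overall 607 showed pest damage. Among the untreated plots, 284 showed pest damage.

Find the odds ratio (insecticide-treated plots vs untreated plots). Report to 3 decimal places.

insecticide-treated plots with the outcome: 607 − 284 = 323
insecticide-treated plots without the outcome: 1736 − 323 = 1413
untreated plots without the outcome: 783 − 284 = 499
OR = (323 × 499) / (1413 × 284) = 161177/401292 ≈ 0.402

OR ≈ 0.402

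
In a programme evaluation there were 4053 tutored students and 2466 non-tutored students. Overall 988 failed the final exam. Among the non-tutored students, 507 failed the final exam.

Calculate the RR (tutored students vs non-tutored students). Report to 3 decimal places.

0.577

tutored students with the outcome: 988 − 507 = 481
tutored students without the outcome: 4053 − 481 = 3572
non-tutored students without the outcome: 2466 − 507 = 1959
risk, tutored students = 481/4053 = 0.1187
risk, non-tutored students = 507/2466 = 0.2056
RR = 0.1187 / 0.2056 = 0.577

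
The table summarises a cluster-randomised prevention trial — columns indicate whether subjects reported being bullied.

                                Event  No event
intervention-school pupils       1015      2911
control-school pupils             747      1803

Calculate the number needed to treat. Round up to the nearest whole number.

NNT: 30

risk, intervention-school pupils = 1015/3926 = 0.258533
risk, control-school pupils = 747/2550 = 0.292941
absolute risk difference = 0.034408
1 / 0.034408 = 29.063 → round up → 30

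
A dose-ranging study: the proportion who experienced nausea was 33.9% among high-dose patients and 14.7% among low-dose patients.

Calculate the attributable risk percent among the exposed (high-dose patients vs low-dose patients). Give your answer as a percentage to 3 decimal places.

AR% = (0.3390 − 0.1470) / 0.3390 = 0.5664 → 56.637%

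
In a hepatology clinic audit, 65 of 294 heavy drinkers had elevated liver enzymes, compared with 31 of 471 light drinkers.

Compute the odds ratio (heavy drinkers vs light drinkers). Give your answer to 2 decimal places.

odds, heavy drinkers = 65/229 = 0.2838
odds, light drinkers = 31/440 = 0.0705
OR = 0.2838 / 0.0705 = 4.03

OR = 4.03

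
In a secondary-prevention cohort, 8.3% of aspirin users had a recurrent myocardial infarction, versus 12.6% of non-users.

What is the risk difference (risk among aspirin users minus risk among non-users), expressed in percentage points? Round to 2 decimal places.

risk difference = 0.0830 − 0.1260 = -0.0430 → -4.30 percentage points

RD = -4.30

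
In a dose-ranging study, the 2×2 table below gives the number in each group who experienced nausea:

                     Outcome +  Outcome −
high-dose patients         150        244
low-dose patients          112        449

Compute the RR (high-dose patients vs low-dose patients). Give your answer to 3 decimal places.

risk, high-dose patients = 150/394 = 0.3807
risk, low-dose patients = 112/561 = 0.1996
RR = 0.3807 / 0.1996 = 1.907

1.907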